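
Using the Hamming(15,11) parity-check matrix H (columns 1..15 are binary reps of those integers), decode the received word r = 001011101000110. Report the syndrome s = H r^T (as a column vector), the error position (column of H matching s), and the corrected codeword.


s = (1, 1, 0, 1)^T, error position = 13, corrected codeword c = 001011101000010

Compute s = H r^T mod 2 one row at a time:
  s_1 = 0 + 1 + 0 + 0 + 0 + 1 + 1 + 0 = 3 ≡ 1 (mod 2).
  s_2 = 0 + 1 + 1 + 1 + 0 + 1 + 1 + 0 = 5 ≡ 1 (mod 2).
  s_3 = 0 + 1 + 1 + 1 + 0 + 0 + 1 + 0 = 4 ≡ 0 (mod 2).
  s_4 = 0 + 1 + 1 + 1 + 1 + 0 + 1 + 0 = 5 ≡ 1 (mod 2).
s = (1, 1, 0, 1)^T — this equals column 13 of H (binary 1101), so error is at position 13.
Correct: flip bit 13 of r = 001011101000110 to get c = 001011101000010.


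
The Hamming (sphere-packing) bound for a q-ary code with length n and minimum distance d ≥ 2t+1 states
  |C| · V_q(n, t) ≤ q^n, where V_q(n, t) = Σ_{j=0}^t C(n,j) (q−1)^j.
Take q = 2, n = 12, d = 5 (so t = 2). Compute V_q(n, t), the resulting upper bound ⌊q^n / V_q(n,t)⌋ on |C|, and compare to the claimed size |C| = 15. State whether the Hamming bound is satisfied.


V_q(n, t) = 79, q^n = 4096, Hamming bound = 51, |C| = 15 ≤ bound (satisfied).

Step 1: Compute V_q(n, t) = Σ_{j=0}^2 C(n, j) (q−1)^j.
  j = 0: C(12,0)·(1)^0 = 1·1 = 1.
  j = 1: C(12,1)·(1)^1 = 12·1 = 12.
  j = 2: C(12,2)·(1)^2 = 66·1 = 66.
  V_q(n, t) = 1 + 12 + 66 = 79.
Step 2: q^n = 2^12 = 4096.
Step 3: Hamming bound ⌊q^n / V_q(n,t)⌋ = ⌊4096/79⌋ = 51.
Step 4: Compare |C| = 15 to 51: satisfied.
The claimed |C| lies below the Hamming bound.


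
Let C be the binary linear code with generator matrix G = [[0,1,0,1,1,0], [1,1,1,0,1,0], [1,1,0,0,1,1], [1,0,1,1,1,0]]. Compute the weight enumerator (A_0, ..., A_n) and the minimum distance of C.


Weight distribution: A_0 = 1, A_1 = 1, A_2 = 2, A_3 = 6, A_4 = 5, A_5 = 1. Minimum distance d = 1.

Enumerate all 2^4 = 16 messages m ∈ F_2^4.
For each, compute codeword c = mG in F_2^6, then tally its weight.
  m = 0000 → c = 000000, weight = 0.
  m = 1000 → c = 010110, weight = 3.
  m = 0100 → c = 111010, weight = 4.
  m = 1100 → c = 101100, weight = 3.
  m = 0010 → c = 110011, weight = 4.
  m = 1010 → c = 100101, weight = 3.
  m = 0110 → c = 001001, weight = 2.
  m = 1110 → c = 011111, weight = 5.
  m = 0001 → c = 101110, weight = 4.
  m = 1001 → c = 111000, weight = 3.
  m = 0101 → c = 010100, weight = 2.
  m = 1101 → c = 000010, weight = 1.
  m = 0011 → c = 011101, weight = 4.
  m = 1011 → c = 001011, weight = 3.
  m = 0111 → c = 100111, weight = 4.
  m = 1111 → c = 110001, weight = 3.
Tally weights:
  weight 0: 1 codewords.
  weight 1: 1 codewords.
  weight 2: 2 codewords.
  weight 3: 6 codewords.
  weight 4: 5 codewords.
  weight 5: 1 codewords.
Minimum distance d = smallest w > 0 with A_w > 0 = 1.
Sanity: Σ A_w = 16 = 2^4 = 16 ✓.


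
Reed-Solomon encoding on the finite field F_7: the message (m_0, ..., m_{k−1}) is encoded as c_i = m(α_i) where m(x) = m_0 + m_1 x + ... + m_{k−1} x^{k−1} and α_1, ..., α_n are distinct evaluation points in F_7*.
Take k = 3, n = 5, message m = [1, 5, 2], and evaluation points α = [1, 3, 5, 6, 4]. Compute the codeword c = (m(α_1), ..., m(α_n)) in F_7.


c = [1, 6, 6, 5, 4]

Message polynomial: m(x) = 1 + 5·x + 2·x^2 (mod 7).
For each evaluation point α_i, compute m(α_i) mod 7:
  α_1 = 1: Horner steps 2 → 0 → 1, so m(1) = 1.
  α_2 = 3: Horner steps 2 → 4 → 6, so m(3) = 6.
  α_3 = 5: Horner steps 2 → 1 → 6, so m(5) = 6.
  α_4 = 6: Horner steps 2 → 3 → 5, so m(6) = 5.
  α_5 = 4: Horner steps 2 → 6 → 4, so m(4) = 4.
Codeword c = [1, 6, 6, 5, 4] ∈ F_7^5.


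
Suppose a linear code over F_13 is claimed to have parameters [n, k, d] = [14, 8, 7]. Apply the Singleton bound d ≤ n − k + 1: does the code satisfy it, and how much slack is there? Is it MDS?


Singleton RHS = n − k + 1 = 7, slack = 0, bound satisfied, MDS.

Singleton bound: d ≤ n − k + 1.
Here n = 14, k = 8, so n − k + 1 = 7.
Given d = 7, check d ≤ 7: YES.
Slack = (n − k + 1) − d = 0.
The code is MDS (slack = 0).
Description: the claimed parameters are [14, 8, 7]_13; such a code would be MDS (meets Singleton bound).


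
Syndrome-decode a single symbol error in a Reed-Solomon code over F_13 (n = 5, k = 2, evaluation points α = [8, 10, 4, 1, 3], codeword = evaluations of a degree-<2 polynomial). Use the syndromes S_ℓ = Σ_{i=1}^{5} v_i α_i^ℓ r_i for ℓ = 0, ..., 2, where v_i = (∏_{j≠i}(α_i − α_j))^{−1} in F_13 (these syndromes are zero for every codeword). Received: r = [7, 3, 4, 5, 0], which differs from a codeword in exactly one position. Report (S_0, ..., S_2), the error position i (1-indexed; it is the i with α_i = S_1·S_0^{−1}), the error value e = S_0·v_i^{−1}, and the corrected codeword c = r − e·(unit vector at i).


S = (7, 5, 11), error at position 2, error magnitude e = 1, c = [7, 2, 4, 5, 0].

Step 1: column multipliers v_i = (∏_{j≠i}(α_i − α_j))^{−1} mod 13.
  i = 1 (α = 8): (8−10)(8−4)(8−1)(8−3) = (−2)·4·7·5 = −280 ≡ 6, so v_1 = 6^{−1} = 11 (mod 13).
  i = 2 (α = 10): (10−8)(10−4)(10−1)(10−3) = 2·6·9·7 = 756 ≡ 2, so v_2 = 2^{−1} = 7 (mod 13).
  i = 3 (α = 4): (4−8)(4−10)(4−1)(4−3) = (−4)·(−6)·3·1 = 72 ≡ 7, so v_3 = 7^{−1} = 2 (mod 13).
  i = 4 (α = 1): (1−8)(1−10)(1−4)(1−3) = (−7)·(−9)·(−3)·(−2) = 378 ≡ 1, so v_4 = 1^{−1} = 1 (mod 13).
  i = 5 (α = 3): (3−8)(3−10)(3−4)(3−1) = (−5)·(−7)·(−1)·2 = −70 ≡ 8, so v_5 = 8^{−1} = 5 (mod 13).
  v = [11, 7, 2, 1, 5].
Step 2: syndromes of r = [7, 3, 4, 5, 0] (all sums mod 13).
  S_0 = Σ v_i r_i = 11·7 + 7·3 + 2·4 + 1·5 + 5·0 = 111 ≡ 7.
  S_1 = Σ v_i α_i r_i = 11·8·7 + 7·10·3 + 2·4·4 + 1·1·5 + 5·3·0 = 863 ≡ 5.
  α_i^2 mod 13 = [12, 9, 3, 1, 9].
  S_2 = Σ v_i α_i^2 r_i = 11·12·7 + 7·9·3 + 2·3·4 + 1·1·5 + 5·9·0 = 1142 ≡ 11.
  S = (7, 5, 11) ≠ 0, so r is not a codeword (an error is present).
Step 3: locate the error. For a single error e at position i, S_ℓ = v_i·e·α_i^ℓ, so α_err = S_1/S_0.
  S_0^{−1} = 7^{−1} = 2 (mod 13), so α_err = 5·2 = 10 ≡ 10 = α_2. Error position i = 2.
  Consistency check: S_2/S_1 = 11·8 = 88 ≡ 10 = α_err ✓ (single-error assumption holds).
Step 4: error magnitude e = S_0/v_2 = S_0·∏_{j≠2}(α_2 − α_j) = 7·2 = 14 ≡ 1 (mod 13).
Step 5: correct position 2: c_2 = r_2 − e = 3 − 1 ≡ 2 (mod 13). Hence c = [7, 2, 4, 5, 0].
  Check: interpolating c through the α_i gives m(x) = 1 + 4·x (degree < 2) with m(α_i) = c_i for every i, so c is indeed a codeword.


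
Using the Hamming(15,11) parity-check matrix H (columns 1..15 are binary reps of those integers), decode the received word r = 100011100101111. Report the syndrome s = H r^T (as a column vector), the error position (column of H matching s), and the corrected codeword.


s = (1, 1, 1, 1)^T, error position = 15, corrected codeword c = 100011100101110

Compute s = H r^T mod 2 one row at a time:
  s_1 = 0 + 0 + 1 + 0 + 1 + 1 + 1 + 1 = 5 ≡ 1 (mod 2).
  s_2 = 0 + 1 + 1 + 1 + 1 + 1 + 1 + 1 = 7 ≡ 1 (mod 2).
  s_3 = 0 + 0 + 1 + 1 + 1 + 0 + 1 + 1 = 5 ≡ 1 (mod 2).
  s_4 = 1 + 0 + 1 + 1 + 0 + 0 + 1 + 1 = 5 ≡ 1 (mod 2).
s = (1, 1, 1, 1)^T — this equals column 15 of H (binary 1111), so error is at position 15.
Correct: flip bit 15 of r = 100011100101111 to get c = 100011100101110.


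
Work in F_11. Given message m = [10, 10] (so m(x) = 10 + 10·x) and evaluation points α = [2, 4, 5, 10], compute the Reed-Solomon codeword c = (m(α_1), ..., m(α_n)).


c = [8, 6, 5, 0]

Message polynomial: m(x) = 10 + 10·x (mod 11).
For each evaluation point α_i, compute m(α_i) mod 11:
  α_1 = 2: Horner steps 10 → 8, so m(2) = 8.
  α_2 = 4: Horner steps 10 → 6, so m(4) = 6.
  α_3 = 5: Horner steps 10 → 5, so m(5) = 5.
  α_4 = 10: Horner steps 10 → 0, so m(10) = 0.
Codeword c = [8, 6, 5, 0] ∈ F_11^4.


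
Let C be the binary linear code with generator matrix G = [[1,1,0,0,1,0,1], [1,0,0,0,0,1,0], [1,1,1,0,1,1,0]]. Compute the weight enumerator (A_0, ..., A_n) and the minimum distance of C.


Weight distribution: A_0 = 1, A_2 = 1, A_3 = 3, A_4 = 2, A_5 = 1. Minimum distance d = 2.

Enumerate all 2^3 = 8 messages m ∈ F_2^3.
For each, compute codeword c = mG in F_2^7, then tally its weight.
  m = 000 → c = 0000000, weight = 0.
  m = 100 → c = 1100101, weight = 4.
  m = 010 → c = 1000010, weight = 2.
  m = 110 → c = 0100111, weight = 4.
  m = 001 → c = 1110110, weight = 5.
  m = 101 → c = 0010011, weight = 3.
  m = 011 → c = 0110100, weight = 3.
  m = 111 → c = 1010001, weight = 3.
Tally weights:
  weight 0: 1 codewords.
  weight 2: 1 codewords.
  weight 3: 3 codewords.
  weight 4: 2 codewords.
  weight 5: 1 codewords.
Minimum distance d = smallest w > 0 with A_w > 0 = 2.
Sanity: Σ A_w = 8 = 2^3 = 8 ✓.


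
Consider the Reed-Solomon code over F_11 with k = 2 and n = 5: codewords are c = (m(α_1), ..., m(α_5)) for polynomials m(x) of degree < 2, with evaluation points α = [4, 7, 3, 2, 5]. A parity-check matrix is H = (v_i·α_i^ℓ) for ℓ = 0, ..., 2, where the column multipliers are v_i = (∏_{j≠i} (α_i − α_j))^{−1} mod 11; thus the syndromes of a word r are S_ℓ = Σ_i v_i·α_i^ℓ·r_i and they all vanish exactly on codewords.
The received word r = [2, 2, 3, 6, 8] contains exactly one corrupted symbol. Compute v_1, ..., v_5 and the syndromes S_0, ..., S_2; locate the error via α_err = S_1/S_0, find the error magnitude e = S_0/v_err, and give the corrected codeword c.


S = (4, 5, 9), error at position 1, error magnitude e = 2, c = [0, 2, 3, 6, 8].

Step 1: column multipliers v_i = (∏_{j≠i}(α_i − α_j))^{−1} mod 11.
  i = 1 (α = 4): (4−7)(4−3)(4−2)(4−5) = (−3)·1·2·(−1) = 6 ≡ 6, so v_1 = 6^{−1} = 2 (mod 11).
  i = 2 (α = 7): (7−4)(7−3)(7−2)(7−5) = 3·4·5·2 = 120 ≡ 10, so v_2 = 10^{−1} = 10 (mod 11).
  i = 3 (α = 3): (3−4)(3−7)(3−2)(3−5) = (−1)·(−4)·1·(−2) = −8 ≡ 3, so v_3 = 3^{−1} = 4 (mod 11).
  i = 4 (α = 2): (2−4)(2−7)(2−3)(2−5) = (−2)·(−5)·(−1)·(−3) = 30 ≡ 8, so v_4 = 8^{−1} = 7 (mod 11).
  i = 5 (α = 5): (5−4)(5−7)(5−3)(5−2) = 1·(−2)·2·3 = −12 ≡ 10, so v_5 = 10^{−1} = 10 (mod 11).
  v = [2, 10, 4, 7, 10].
Step 2: syndromes of r = [2, 2, 3, 6, 8] (all sums mod 11).
  S_0 = Σ v_i r_i = 2·2 + 10·2 + 4·3 + 7·6 + 10·8 = 158 ≡ 4.
  S_1 = Σ v_i α_i r_i = 2·4·2 + 10·7·2 + 4·3·3 + 7·2·6 + 10·5·8 = 676 ≡ 5.
  α_i^2 mod 11 = [5, 5, 9, 4, 3].
  S_2 = Σ v_i α_i^2 r_i = 2·5·2 + 10·5·2 + 4·9·3 + 7·4·6 + 10·3·8 = 636 ≡ 9.
  S = (4, 5, 9) ≠ 0, so r is not a codeword (an error is present).
Step 3: locate the error. For a single error e at position i, S_ℓ = v_i·e·α_i^ℓ, so α_err = S_1/S_0.
  S_0^{−1} = 4^{−1} = 3 (mod 11), so α_err = 5·3 = 15 ≡ 4 = α_1. Error position i = 1.
  Consistency check: S_2/S_1 = 9·9 = 81 ≡ 4 = α_err ✓ (single-error assumption holds).
Step 4: error magnitude e = S_0/v_1 = S_0·∏_{j≠1}(α_1 − α_j) = 4·6 = 24 ≡ 2 (mod 11).
Step 5: correct position 1: c_1 = r_1 − e = 2 − 2 ≡ 0 (mod 11). Hence c = [0, 2, 3, 6, 8].
  Check: interpolating c through the α_i gives m(x) = 1 + 8·x (degree < 2) with m(α_i) = c_i for every i, so c is indeed a codeword.


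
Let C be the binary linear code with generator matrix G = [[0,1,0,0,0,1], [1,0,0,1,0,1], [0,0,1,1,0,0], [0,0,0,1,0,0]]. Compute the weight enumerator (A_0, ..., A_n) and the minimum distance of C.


Weight distribution: A_0 = 1, A_1 = 2, A_2 = 4, A_3 = 6, A_4 = 3. Minimum distance d = 1.

Enumerate all 2^4 = 16 messages m ∈ F_2^4.
For each, compute codeword c = mG in F_2^6, then tally its weight.
  m = 0000 → c = 000000, weight = 0.
  m = 1000 → c = 010001, weight = 2.
  m = 0100 → c = 100101, weight = 3.
  m = 1100 → c = 110100, weight = 3.
  m = 0010 → c = 001100, weight = 2.
  m = 1010 → c = 011101, weight = 4.
  m = 0110 → c = 101001, weight = 3.
  m = 1110 → c = 111000, weight = 3.
  m = 0001 → c = 000100, weight = 1.
  m = 1001 → c = 010101, weight = 3.
  m = 0101 → c = 100001, weight = 2.
  m = 1101 → c = 110000, weight = 2.
  m = 0011 → c = 001000, weight = 1.
  m = 1011 → c = 011001, weight = 3.
  m = 0111 → c = 101101, weight = 4.
  m = 1111 → c = 111100, weight = 4.
Tally weights:
  weight 0: 1 codewords.
  weight 1: 2 codewords.
  weight 2: 4 codewords.
  weight 3: 6 codewords.
  weight 4: 3 codewords.
Minimum distance d = smallest w > 0 with A_w > 0 = 1.
Sanity: Σ A_w = 16 = 2^4 = 16 ✓.


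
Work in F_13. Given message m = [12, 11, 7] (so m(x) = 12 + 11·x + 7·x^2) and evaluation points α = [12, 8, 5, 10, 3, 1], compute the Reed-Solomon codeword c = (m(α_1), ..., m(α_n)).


c = [8, 2, 8, 3, 4, 4]

Message polynomial: m(x) = 12 + 11·x + 7·x^2 (mod 13).
For each evaluation point α_i, compute m(α_i) mod 13:
  α_1 = 12: Horner steps 7 → 4 → 8, so m(12) = 8.
  α_2 = 8: Horner steps 7 → 2 → 2, so m(8) = 2.
  α_3 = 5: Horner steps 7 → 7 → 8, so m(5) = 8.
  α_4 = 10: Horner steps 7 → 3 → 3, so m(10) = 3.
  α_5 = 3: Horner steps 7 → 6 → 4, so m(3) = 4.
  α_6 = 1: Horner steps 7 → 5 → 4, so m(1) = 4.
Codeword c = [8, 2, 8, 3, 4, 4] ∈ F_13^6.


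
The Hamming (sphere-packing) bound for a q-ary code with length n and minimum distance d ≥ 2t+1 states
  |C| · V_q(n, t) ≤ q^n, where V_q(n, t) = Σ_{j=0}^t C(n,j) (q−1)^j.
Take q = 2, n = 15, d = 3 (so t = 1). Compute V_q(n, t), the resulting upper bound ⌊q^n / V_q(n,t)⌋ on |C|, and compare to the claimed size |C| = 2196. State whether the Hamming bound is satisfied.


V_q(n, t) = 16, q^n = 32768, Hamming bound = 2048, |C| = 2196 > bound (violated).

Step 1: Compute V_q(n, t) = Σ_{j=0}^1 C(n, j) (q−1)^j.
  j = 0: C(15,0)·(1)^0 = 1·1 = 1.
  j = 1: C(15,1)·(1)^1 = 15·1 = 15.
  V_q(n, t) = 1 + 15 = 16.
Step 2: q^n = 2^15 = 32768.
Step 3: Hamming bound ⌊q^n / V_q(n,t)⌋ = ⌊32768/16⌋ = 2048.
Step 4: Compare |C| = 2196 to 2048: violated.
The claimed |C| lies above the Hamming bound, so no 2-ary code of length 15 with d ≥ 3 can have 2196 codewords.


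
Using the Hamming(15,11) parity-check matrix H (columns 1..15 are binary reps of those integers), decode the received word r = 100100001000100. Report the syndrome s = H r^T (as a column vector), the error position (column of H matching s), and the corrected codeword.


s = (0, 0, 0, 1)^T, error position = 1, corrected codeword c = 000100001000100

Compute s = H r^T mod 2 one row at a time:
  s_1 = 0 + 1 + 0 + 0 + 0 + 1 + 0 + 0 = 2 ≡ 0 (mod 2).
  s_2 = 1 + 0 + 0 + 0 + 0 + 1 + 0 + 0 = 2 ≡ 0 (mod 2).
  s_3 = 0 + 0 + 0 + 0 + 0 + 0 + 0 + 0 = 0 ≡ 0 (mod 2).
  s_4 = 1 + 0 + 0 + 0 + 1 + 0 + 1 + 0 = 3 ≡ 1 (mod 2).
s = (0, 0, 0, 1)^T — this equals column 1 of H (binary 0001), so error is at position 1.
Correct: flip bit 1 of r = 100100001000100 to get c = 000100001000100.


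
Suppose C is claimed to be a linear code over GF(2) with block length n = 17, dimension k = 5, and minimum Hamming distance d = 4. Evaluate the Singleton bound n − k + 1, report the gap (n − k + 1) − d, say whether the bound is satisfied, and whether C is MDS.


Singleton RHS = n − k + 1 = 13, slack = 9, bound satisfied, not MDS.

Singleton bound: d ≤ n − k + 1.
Here n = 17, k = 5, so n − k + 1 = 13.
Given d = 4, check d ≤ 13: YES.
Slack = (n − k + 1) − d = 9.
The code is NOT MDS (slack = 9 > 0).
Description: the claimed parameters are [17, 5, 4]_2; such a code would be non-MDS.


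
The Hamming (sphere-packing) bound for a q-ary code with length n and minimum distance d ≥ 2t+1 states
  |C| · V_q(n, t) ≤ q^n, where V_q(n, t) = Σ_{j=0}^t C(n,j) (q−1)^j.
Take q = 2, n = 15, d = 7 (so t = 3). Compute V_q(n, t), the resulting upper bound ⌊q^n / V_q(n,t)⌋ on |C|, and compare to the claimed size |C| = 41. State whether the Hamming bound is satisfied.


V_q(n, t) = 576, q^n = 32768, Hamming bound = 56, |C| = 41 ≤ bound (satisfied).

Step 1: Compute V_q(n, t) = Σ_{j=0}^3 C(n, j) (q−1)^j.
  j = 0: C(15,0)·(1)^0 = 1·1 = 1.
  j = 1: C(15,1)·(1)^1 = 15·1 = 15.
  j = 2: C(15,2)·(1)^2 = 105·1 = 105.
  j = 3: C(15,3)·(1)^3 = 455·1 = 455.
  V_q(n, t) = 1 + 15 + 105 + 455 = 576.
Step 2: q^n = 2^15 = 32768.
Step 3: Hamming bound ⌊q^n / V_q(n,t)⌋ = ⌊32768/576⌋ = 56.
Step 4: Compare |C| = 41 to 56: satisfied.
The claimed |C| lies below the Hamming bound.


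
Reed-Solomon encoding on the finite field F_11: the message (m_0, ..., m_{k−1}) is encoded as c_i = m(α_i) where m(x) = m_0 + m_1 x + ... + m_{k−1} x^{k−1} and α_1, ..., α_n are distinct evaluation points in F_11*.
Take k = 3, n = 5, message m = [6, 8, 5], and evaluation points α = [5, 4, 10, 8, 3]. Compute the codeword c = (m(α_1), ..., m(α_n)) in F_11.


c = [6, 8, 3, 5, 9]

Message polynomial: m(x) = 6 + 8·x + 5·x^2 (mod 11).
For each evaluation point α_i, compute m(α_i) mod 11:
  α_1 = 5: Horner steps 5 → 0 → 6, so m(5) = 6.
  α_2 = 4: Horner steps 5 → 6 → 8, so m(4) = 8.
  α_3 = 10: Horner steps 5 → 3 → 3, so m(10) = 3.
  α_4 = 8: Horner steps 5 → 4 → 5, so m(8) = 5.
  α_5 = 3: Horner steps 5 → 1 → 9, so m(3) = 9.
Codeword c = [6, 8, 3, 5, 9] ∈ F_11^5.


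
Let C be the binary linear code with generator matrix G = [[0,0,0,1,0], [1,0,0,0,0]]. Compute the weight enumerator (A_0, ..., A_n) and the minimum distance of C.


Weight distribution: A_0 = 1, A_1 = 2, A_2 = 1. Minimum distance d = 1.

Enumerate all 2^2 = 4 messages m ∈ F_2^2.
For each, compute codeword c = mG in F_2^5, then tally its weight.
  m = 00 → c = 00000, weight = 0.
  m = 10 → c = 00010, weight = 1.
  m = 01 → c = 10000, weight = 1.
  m = 11 → c = 10010, weight = 2.
Tally weights:
  weight 0: 1 codewords.
  weight 1: 2 codewords.
  weight 2: 1 codewords.
Minimum distance d = smallest w > 0 with A_w > 0 = 1.
Sanity: Σ A_w = 4 = 2^2 = 4 ✓.


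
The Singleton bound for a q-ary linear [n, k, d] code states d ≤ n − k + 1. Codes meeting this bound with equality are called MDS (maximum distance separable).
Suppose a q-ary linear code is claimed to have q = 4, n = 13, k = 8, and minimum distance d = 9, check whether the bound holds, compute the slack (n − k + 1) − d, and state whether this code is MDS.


Singleton RHS = n − k + 1 = 6, slack = -3, bound violated (no such code; not MDS).

Singleton bound: d ≤ n − k + 1.
Here n = 13, k = 8, so n − k + 1 = 6.
Given d = 9, check d ≤ 6: NO.
Slack = (n − k + 1) − d = -3.
The slack is negative: d = 9 exceeds n − k + 1 = 6 by 3, so the Singleton bound is violated and no linear [13, 8, 9]_4 code can exist. In particular it is not MDS (MDS requires d = n − k + 1 exactly).
Description: the claimed parameters are [13, 8, 9]_4; such a code would be impossible (violates the Singleton bound).


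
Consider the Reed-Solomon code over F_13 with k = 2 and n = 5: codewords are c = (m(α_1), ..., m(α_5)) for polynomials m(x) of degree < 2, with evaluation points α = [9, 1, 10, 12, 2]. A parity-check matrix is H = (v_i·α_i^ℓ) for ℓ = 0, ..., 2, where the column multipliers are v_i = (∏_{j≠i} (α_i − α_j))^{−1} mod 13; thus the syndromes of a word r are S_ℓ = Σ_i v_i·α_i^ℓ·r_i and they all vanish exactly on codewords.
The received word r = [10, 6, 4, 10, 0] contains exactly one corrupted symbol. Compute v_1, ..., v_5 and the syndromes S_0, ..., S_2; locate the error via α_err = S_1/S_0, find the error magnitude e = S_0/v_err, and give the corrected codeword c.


S = (7, 6, 7), error at position 4, error magnitude e = 5, c = [10, 6, 4, 5, 0].

Step 1: column multipliers v_i = (∏_{j≠i}(α_i − α_j))^{−1} mod 13.
  i = 1 (α = 9): (9−1)(9−10)(9−12)(9−2) = 8·(−1)·(−3)·7 = 168 ≡ 12, so v_1 = 12^{−1} = 12 (mod 13).
  i = 2 (α = 1): (1−9)(1−10)(1−12)(1−2) = (−8)·(−9)·(−11)·(−1) = 792 ≡ 12, so v_2 = 12^{−1} = 12 (mod 13).
  i = 3 (α = 10): (10−9)(10−1)(10−12)(10−2) = 1·9·(−2)·8 = −144 ≡ 12, so v_3 = 12^{−1} = 12 (mod 13).
  i = 4 (α = 12): (12−9)(12−1)(12−10)(12−2) = 3·11·2·10 = 660 ≡ 10, so v_4 = 10^{−1} = 4 (mod 13).
  i = 5 (α = 2): (2−9)(2−1)(2−10)(2−12) = (−7)·1·(−8)·(−10) = −560 ≡ 12, so v_5 = 12^{−1} = 12 (mod 13).
  v = [12, 12, 12, 4, 12].
Step 2: syndromes of r = [10, 6, 4, 10, 0] (all sums mod 13).
  S_0 = Σ v_i r_i = 12·10 + 12·6 + 12·4 + 4·10 + 12·0 = 280 ≡ 7.
  S_1 = Σ v_i α_i r_i = 12·9·10 + 12·1·6 + 12·10·4 + 4·12·10 + 12·2·0 = 2112 ≡ 6.
  α_i^2 mod 13 = [3, 1, 9, 1, 4].
  S_2 = Σ v_i α_i^2 r_i = 12·3·10 + 12·1·6 + 12·9·4 + 4·1·10 + 12·4·0 = 904 ≡ 7.
  S = (7, 6, 7) ≠ 0, so r is not a codeword (an error is present).
Step 3: locate the error. For a single error e at position i, S_ℓ = v_i·e·α_i^ℓ, so α_err = S_1/S_0.
  S_0^{−1} = 7^{−1} = 2 (mod 13), so α_err = 6·2 = 12 ≡ 12 = α_4. Error position i = 4.
  Consistency check: S_2/S_1 = 7·11 = 77 ≡ 12 = α_err ✓ (single-error assumption holds).
Step 4: error magnitude e = S_0/v_4 = S_0·∏_{j≠4}(α_4 − α_j) = 7·10 = 70 ≡ 5 (mod 13).
Step 5: correct position 4: c_4 = r_4 − e = 10 − 5 ≡ 5 (mod 13). Hence c = [10, 6, 4, 5, 0].
  Check: interpolating c through the α_i gives m(x) = 12 + 7·x (degree < 2) with m(α_i) = c_i for every i, so c is indeed a codeword.


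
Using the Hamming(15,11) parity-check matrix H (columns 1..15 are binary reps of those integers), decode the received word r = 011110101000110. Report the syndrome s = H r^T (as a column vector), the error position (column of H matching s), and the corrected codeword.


s = (1, 1, 0, 1)^T, error position = 13, corrected codeword c = 011110101000010

Compute s = H r^T mod 2 one row at a time:
  s_1 = 0 + 1 + 0 + 0 + 0 + 1 + 1 + 0 = 3 ≡ 1 (mod 2).
  s_2 = 1 + 1 + 0 + 1 + 0 + 1 + 1 + 0 = 5 ≡ 1 (mod 2).
  s_3 = 1 + 1 + 0 + 1 + 0 + 0 + 1 + 0 = 4 ≡ 0 (mod 2).
  s_4 = 0 + 1 + 1 + 1 + 1 + 0 + 1 + 0 = 5 ≡ 1 (mod 2).
s = (1, 1, 0, 1)^T — this equals column 13 of H (binary 1101), so error is at position 13.
Correct: flip bit 13 of r = 011110101000110 to get c = 011110101000010.


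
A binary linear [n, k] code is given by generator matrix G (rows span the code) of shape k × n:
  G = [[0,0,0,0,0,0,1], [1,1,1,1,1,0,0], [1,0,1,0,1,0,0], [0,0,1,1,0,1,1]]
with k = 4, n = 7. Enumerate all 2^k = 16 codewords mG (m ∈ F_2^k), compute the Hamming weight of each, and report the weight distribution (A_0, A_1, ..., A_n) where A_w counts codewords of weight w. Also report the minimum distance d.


Weight distribution: A_0 = 1, A_1 = 1, A_2 = 1, A_3 = 4, A_4 = 5, A_5 = 3, A_6 = 1. Minimum distance d = 1.

Enumerate all 2^4 = 16 messages m ∈ F_2^4.
For each, compute codeword c = mG in F_2^7, then tally its weight.
  m = 0000 → c = 0000000, weight = 0.
  m = 1000 → c = 0000001, weight = 1.
  m = 0100 → c = 1111100, weight = 5.
  m = 1100 → c = 1111101, weight = 6.
  m = 0010 → c = 1010100, weight = 3.
  m = 1010 → c = 1010101, weight = 4.
  m = 0110 → c = 0101000, weight = 2.
  m = 1110 → c = 0101001, weight = 3.
  m = 0001 → c = 0011011, weight = 4.
  m = 1001 → c = 0011010, weight = 3.
  m = 0101 → c = 1100111, weight = 5.
  m = 1101 → c = 1100110, weight = 4.
  m = 0011 → c = 1001111, weight = 5.
  m = 1011 → c = 1001110, weight = 4.
  m = 0111 → c = 0110011, weight = 4.
  m = 1111 → c = 0110010, weight = 3.
Tally weights:
  weight 0: 1 codewords.
  weight 1: 1 codewords.
  weight 2: 1 codewords.
  weight 3: 4 codewords.
  weight 4: 5 codewords.
  weight 5: 3 codewords.
  weight 6: 1 codewords.
Minimum distance d = smallest w > 0 with A_w > 0 = 1.
Sanity: Σ A_w = 16 = 2^4 = 16 ✓.


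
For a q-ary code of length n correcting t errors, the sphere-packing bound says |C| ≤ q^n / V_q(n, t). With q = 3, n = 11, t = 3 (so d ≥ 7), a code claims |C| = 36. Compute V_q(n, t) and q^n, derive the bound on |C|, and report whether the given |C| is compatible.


V_q(n, t) = 1563, q^n = 177147, Hamming bound = 113, |C| = 36 ≤ bound (satisfied).

Step 1: Compute V_q(n, t) = Σ_{j=0}^3 C(n, j) (q−1)^j.
  j = 0: C(11,0)·(2)^0 = 1·1 = 1.
  j = 1: C(11,1)·(2)^1 = 11·2 = 22.
  j = 2: C(11,2)·(2)^2 = 55·4 = 220.
  j = 3: C(11,3)·(2)^3 = 165·8 = 1320.
  V_q(n, t) = 1 + 22 + 220 + 1320 = 1563.
Step 2: q^n = 3^11 = 177147.
Step 3: Hamming bound ⌊q^n / V_q(n,t)⌋ = ⌊177147/1563⌋ = 113.
Step 4: Compare |C| = 36 to 113: satisfied.
The claimed |C| lies below the Hamming bound.


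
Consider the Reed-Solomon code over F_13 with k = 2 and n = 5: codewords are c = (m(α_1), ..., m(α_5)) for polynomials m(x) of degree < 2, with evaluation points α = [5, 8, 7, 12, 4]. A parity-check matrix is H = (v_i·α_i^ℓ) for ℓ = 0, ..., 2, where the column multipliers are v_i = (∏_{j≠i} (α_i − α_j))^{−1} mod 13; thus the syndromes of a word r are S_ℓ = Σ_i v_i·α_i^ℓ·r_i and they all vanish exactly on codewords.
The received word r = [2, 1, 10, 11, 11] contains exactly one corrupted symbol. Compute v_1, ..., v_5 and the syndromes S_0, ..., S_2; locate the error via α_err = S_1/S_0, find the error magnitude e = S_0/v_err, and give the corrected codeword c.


S = (10, 3, 10), error at position 4, error magnitude e = 7, c = [2, 1, 10, 4, 11].

Step 1: column multipliers v_i = (∏_{j≠i}(α_i − α_j))^{−1} mod 13.
  i = 1 (α = 5): (5−8)(5−7)(5−12)(5−4) = (−3)·(−2)·(−7)·1 = −42 ≡ 10, so v_1 = 10^{−1} = 4 (mod 13).
  i = 2 (α = 8): (8−5)(8−7)(8−12)(8−4) = 3·1·(−4)·4 = −48 ≡ 4, so v_2 = 4^{−1} = 10 (mod 13).
  i = 3 (α = 7): (7−5)(7−8)(7−12)(7−4) = 2·(−1)·(−5)·3 = 30 ≡ 4, so v_3 = 4^{−1} = 10 (mod 13).
  i = 4 (α = 12): (12−5)(12−8)(12−7)(12−4) = 7·4·5·8 = 1120 ≡ 2, so v_4 = 2^{−1} = 7 (mod 13).
  i = 5 (α = 4): (4−5)(4−8)(4−7)(4−12) = (−1)·(−4)·(−3)·(−8) = 96 ≡ 5, so v_5 = 5^{−1} = 8 (mod 13).
  v = [4, 10, 10, 7, 8].
Step 2: syndromes of r = [2, 1, 10, 11, 11] (all sums mod 13).
  S_0 = Σ v_i r_i = 4·2 + 10·1 + 10·10 + 7·11 + 8·11 = 283 ≡ 10.
  S_1 = Σ v_i α_i r_i = 4·5·2 + 10·8·1 + 10·7·10 + 7·12·11 + 8·4·11 = 2096 ≡ 3.
  α_i^2 mod 13 = [12, 12, 10, 1, 3].
  S_2 = Σ v_i α_i^2 r_i = 4·12·2 + 10·12·1 + 10·10·10 + 7·1·11 + 8·3·11 = 1557 ≡ 10.
  S = (10, 3, 10) ≠ 0, so r is not a codeword (an error is present).
Step 3: locate the error. For a single error e at position i, S_ℓ = v_i·e·α_i^ℓ, so α_err = S_1/S_0.
  S_0^{−1} = 10^{−1} = 4 (mod 13), so α_err = 3·4 = 12 ≡ 12 = α_4. Error position i = 4.
  Consistency check: S_2/S_1 = 10·9 = 90 ≡ 12 = α_err ✓ (single-error assumption holds).
Step 4: error magnitude e = S_0/v_4 = S_0·∏_{j≠4}(α_4 − α_j) = 10·2 = 20 ≡ 7 (mod 13).
Step 5: correct position 4: c_4 = r_4 − e = 11 − 7 ≡ 4 (mod 13). Hence c = [2, 1, 10, 4, 11].
  Check: interpolating c through the α_i gives m(x) = 8 + 4·x (degree < 2) with m(α_i) = c_i for every i, so c is indeed a codeword.


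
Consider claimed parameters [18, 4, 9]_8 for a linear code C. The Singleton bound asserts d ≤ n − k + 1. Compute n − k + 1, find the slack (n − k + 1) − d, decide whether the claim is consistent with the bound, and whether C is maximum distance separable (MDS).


Singleton RHS = n − k + 1 = 15, slack = 6, bound satisfied, not MDS.

Singleton bound: d ≤ n − k + 1.
Here n = 18, k = 4, so n − k + 1 = 15.
Given d = 9, check d ≤ 15: YES.
Slack = (n − k + 1) − d = 6.
The code is NOT MDS (slack = 6 > 0).
Description: the claimed parameters are [18, 4, 9]_8; such a code would be non-MDS.


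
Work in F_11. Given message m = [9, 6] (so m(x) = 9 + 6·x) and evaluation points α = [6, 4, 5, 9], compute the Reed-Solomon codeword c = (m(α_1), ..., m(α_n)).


c = [1, 0, 6, 8]

Message polynomial: m(x) = 9 + 6·x (mod 11).
For each evaluation point α_i, compute m(α_i) mod 11:
  α_1 = 6: Horner steps 6 → 1, so m(6) = 1.
  α_2 = 4: Horner steps 6 → 0, so m(4) = 0.
  α_3 = 5: Horner steps 6 → 6, so m(5) = 6.
  α_4 = 9: Horner steps 6 → 8, so m(9) = 8.
Codeword c = [1, 0, 6, 8] ∈ F_11^4.


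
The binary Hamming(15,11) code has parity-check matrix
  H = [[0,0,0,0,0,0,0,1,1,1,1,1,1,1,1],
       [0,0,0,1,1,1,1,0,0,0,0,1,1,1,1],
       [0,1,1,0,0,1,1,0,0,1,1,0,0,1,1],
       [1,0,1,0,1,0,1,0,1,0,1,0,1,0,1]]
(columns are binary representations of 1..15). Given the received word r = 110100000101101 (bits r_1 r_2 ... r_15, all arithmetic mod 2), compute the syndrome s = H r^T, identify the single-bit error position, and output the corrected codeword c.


s = (0, 0, 1, 1)^T, error position = 3, corrected codeword c = 111100000101101

Compute s = H r^T mod 2 one row at a time:
  s_1 = 0 + 0 + 1 + 0 + 1 + 1 + 0 + 1 = 4 ≡ 0 (mod 2).
  s_2 = 1 + 0 + 0 + 0 + 1 + 1 + 0 + 1 = 4 ≡ 0 (mod 2).
  s_3 = 1 + 0 + 0 + 0 + 1 + 0 + 0 + 1 = 3 ≡ 1 (mod 2).
  s_4 = 1 + 0 + 0 + 0 + 0 + 0 + 1 + 1 = 3 ≡ 1 (mod 2).
s = (0, 0, 1, 1)^T — this equals column 3 of H (binary 0011), so error is at position 3.
Correct: flip bit 3 of r = 110100000101101 to get c = 111100000101101.


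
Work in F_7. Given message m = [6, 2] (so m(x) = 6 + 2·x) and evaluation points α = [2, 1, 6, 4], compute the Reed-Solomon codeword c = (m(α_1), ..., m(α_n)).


c = [3, 1, 4, 0]

Message polynomial: m(x) = 6 + 2·x (mod 7).
For each evaluation point α_i, compute m(α_i) mod 7:
  α_1 = 2: Horner steps 2 → 3, so m(2) = 3.
  α_2 = 1: Horner steps 2 → 1, so m(1) = 1.
  α_3 = 6: Horner steps 2 → 4, so m(6) = 4.
  α_4 = 4: Horner steps 2 → 0, so m(4) = 0.
Codeword c = [3, 1, 4, 0] ∈ F_7^4.


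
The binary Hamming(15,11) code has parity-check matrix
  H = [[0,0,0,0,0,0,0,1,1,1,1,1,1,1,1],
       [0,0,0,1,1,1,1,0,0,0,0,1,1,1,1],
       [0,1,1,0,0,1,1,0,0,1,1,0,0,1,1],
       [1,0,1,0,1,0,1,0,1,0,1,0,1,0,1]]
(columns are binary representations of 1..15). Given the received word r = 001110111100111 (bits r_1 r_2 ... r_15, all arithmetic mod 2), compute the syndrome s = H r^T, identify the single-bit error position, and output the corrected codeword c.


s = (0, 0, 1, 0)^T, error position = 2, corrected codeword c = 011110111100111

Compute s = H r^T mod 2 one row at a time:
  s_1 = 1 + 1 + 1 + 0 + 0 + 1 + 1 + 1 = 6 ≡ 0 (mod 2).
  s_2 = 1 + 1 + 0 + 1 + 0 + 1 + 1 + 1 = 6 ≡ 0 (mod 2).
  s_3 = 0 + 1 + 0 + 1 + 1 + 0 + 1 + 1 = 5 ≡ 1 (mod 2).
  s_4 = 0 + 1 + 1 + 1 + 1 + 0 + 1 + 1 = 6 ≡ 0 (mod 2).
s = (0, 0, 1, 0)^T — this equals column 2 of H (binary 0010), so error is at position 2.
Correct: flip bit 2 of r = 001110111100111 to get c = 011110111100111.


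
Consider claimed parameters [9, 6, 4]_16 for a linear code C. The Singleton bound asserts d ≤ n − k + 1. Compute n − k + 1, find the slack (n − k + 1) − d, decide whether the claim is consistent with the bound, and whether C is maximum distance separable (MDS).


Singleton RHS = n − k + 1 = 4, slack = 0, bound satisfied, MDS.

Singleton bound: d ≤ n − k + 1.
Here n = 9, k = 6, so n − k + 1 = 4.
Given d = 4, check d ≤ 4: YES.
Slack = (n − k + 1) − d = 0.
The code is MDS (slack = 0).
Description: the claimed parameters are [9, 6, 4]_16; such a code would be MDS (meets Singleton bound).


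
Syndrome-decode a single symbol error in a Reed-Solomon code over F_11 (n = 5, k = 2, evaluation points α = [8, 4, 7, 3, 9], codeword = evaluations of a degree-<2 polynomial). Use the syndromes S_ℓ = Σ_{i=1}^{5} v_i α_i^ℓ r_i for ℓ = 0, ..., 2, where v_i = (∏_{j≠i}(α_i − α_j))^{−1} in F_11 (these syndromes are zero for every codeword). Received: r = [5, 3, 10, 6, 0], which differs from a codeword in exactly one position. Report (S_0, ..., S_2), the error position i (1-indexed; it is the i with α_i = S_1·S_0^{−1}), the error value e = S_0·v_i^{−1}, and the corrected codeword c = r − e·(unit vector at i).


S = (2, 6, 7), error at position 4, error magnitude e = 9, c = [5, 3, 10, 8, 0].

Step 1: column multipliers v_i = (∏_{j≠i}(α_i − α_j))^{−1} mod 11.
  i = 1 (α = 8): (8−4)(8−7)(8−3)(8−9) = 4·1·5·(−1) = −20 ≡ 2, so v_1 = 2^{−1} = 6 (mod 11).
  i = 2 (α = 4): (4−8)(4−7)(4−3)(4−9) = (−4)·(−3)·1·(−5) = −60 ≡ 6, so v_2 = 6^{−1} = 2 (mod 11).
  i = 3 (α = 7): (7−8)(7−4)(7−3)(7−9) = (−1)·3·4·(−2) = 24 ≡ 2, so v_3 = 2^{−1} = 6 (mod 11).
  i = 4 (α = 3): (3−8)(3−4)(3−7)(3−9) = (−5)·(−1)·(−4)·(−6) = 120 ≡ 10, so v_4 = 10^{−1} = 10 (mod 11).
  i = 5 (α = 9): (9−8)(9−4)(9−7)(9−3) = 1·5·2·6 = 60 ≡ 5, so v_5 = 5^{−1} = 9 (mod 11).
  v = [6, 2, 6, 10, 9].
Step 2: syndromes of r = [5, 3, 10, 6, 0] (all sums mod 11).
  S_0 = Σ v_i r_i = 6·5 + 2·3 + 6·10 + 10·6 + 9·0 = 156 ≡ 2.
  S_1 = Σ v_i α_i r_i = 6·8·5 + 2·4·3 + 6·7·10 + 10·3·6 + 9·9·0 = 864 ≡ 6.
  α_i^2 mod 11 = [9, 5, 5, 9, 4].
  S_2 = Σ v_i α_i^2 r_i = 6·9·5 + 2·5·3 + 6·5·10 + 10·9·6 + 9·4·0 = 1140 ≡ 7.
  S = (2, 6, 7) ≠ 0, so r is not a codeword (an error is present).
Step 3: locate the error. For a single error e at position i, S_ℓ = v_i·e·α_i^ℓ, so α_err = S_1/S_0.
  S_0^{−1} = 2^{−1} = 6 (mod 11), so α_err = 6·6 = 36 ≡ 3 = α_4. Error position i = 4.
  Consistency check: S_2/S_1 = 7·2 = 14 ≡ 3 = α_err ✓ (single-error assumption holds).
Step 4: error magnitude e = S_0/v_4 = S_0·∏_{j≠4}(α_4 − α_j) = 2·10 = 20 ≡ 9 (mod 11).
Step 5: correct position 4: c_4 = r_4 − e = 6 − 9 ≡ 8 (mod 11). Hence c = [5, 3, 10, 8, 0].
  Check: interpolating c through the α_i gives m(x) = 1 + 6·x (degree < 2) with m(α_i) = c_i for every i, so c is indeed a codeword.


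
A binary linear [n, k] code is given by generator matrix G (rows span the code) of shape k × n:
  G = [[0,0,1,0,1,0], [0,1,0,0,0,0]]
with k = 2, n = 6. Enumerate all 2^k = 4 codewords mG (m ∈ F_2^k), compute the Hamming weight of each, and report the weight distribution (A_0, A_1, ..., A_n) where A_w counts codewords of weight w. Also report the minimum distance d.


Weight distribution: A_0 = 1, A_1 = 1, A_2 = 1, A_3 = 1. Minimum distance d = 1.

Enumerate all 2^2 = 4 messages m ∈ F_2^2.
For each, compute codeword c = mG in F_2^6, then tally its weight.
  m = 00 → c = 000000, weight = 0.
  m = 10 → c = 001010, weight = 2.
  m = 01 → c = 010000, weight = 1.
  m = 11 → c = 011010, weight = 3.
Tally weights:
  weight 0: 1 codewords.
  weight 1: 1 codewords.
  weight 2: 1 codewords.
  weight 3: 1 codewords.
Minimum distance d = smallest w > 0 with A_w > 0 = 1.
Sanity: Σ A_w = 4 = 2^2 = 4 ✓.


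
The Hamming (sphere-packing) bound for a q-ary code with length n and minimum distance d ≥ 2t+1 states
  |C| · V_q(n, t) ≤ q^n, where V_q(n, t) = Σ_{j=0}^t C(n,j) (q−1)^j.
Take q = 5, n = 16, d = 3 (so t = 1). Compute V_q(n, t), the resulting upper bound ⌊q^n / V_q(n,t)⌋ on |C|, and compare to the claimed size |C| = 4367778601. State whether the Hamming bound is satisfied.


V_q(n, t) = 65, q^n = 152587890625, Hamming bound = 2347506009, |C| = 4367778601 > bound (violated).

Step 1: Compute V_q(n, t) = Σ_{j=0}^1 C(n, j) (q−1)^j.
  j = 0: C(16,0)·(4)^0 = 1·1 = 1.
  j = 1: C(16,1)·(4)^1 = 16·4 = 64.
  V_q(n, t) = 1 + 64 = 65.
Step 2: q^n = 5^16 = 152587890625.
Step 3: Hamming bound ⌊q^n / V_q(n,t)⌋ = ⌊152587890625/65⌋ = 2347506009.
Step 4: Compare |C| = 4367778601 to 2347506009: violated.
The claimed |C| lies above the Hamming bound, so no 5-ary code of length 16 with d ≥ 3 can have 4367778601 codewords.


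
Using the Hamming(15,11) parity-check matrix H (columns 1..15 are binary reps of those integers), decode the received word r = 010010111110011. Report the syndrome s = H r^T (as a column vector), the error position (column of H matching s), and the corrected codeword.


s = (0, 0, 0, 1)^T, error position = 1, corrected codeword c = 110010111110011

Compute s = H r^T mod 2 one row at a time:
  s_1 = 1 + 1 + 1 + 1 + 0 + 0 + 1 + 1 = 6 ≡ 0 (mod 2).
  s_2 = 0 + 1 + 0 + 1 + 0 + 0 + 1 + 1 = 4 ≡ 0 (mod 2).
  s_3 = 1 + 0 + 0 + 1 + 1 + 1 + 1 + 1 = 6 ≡ 0 (mod 2).
  s_4 = 0 + 0 + 1 + 1 + 1 + 1 + 0 + 1 = 5 ≡ 1 (mod 2).
s = (0, 0, 0, 1)^T — this equals column 1 of H (binary 0001), so error is at position 1.
Correct: flip bit 1 of r = 010010111110011 to get c = 110010111110011.


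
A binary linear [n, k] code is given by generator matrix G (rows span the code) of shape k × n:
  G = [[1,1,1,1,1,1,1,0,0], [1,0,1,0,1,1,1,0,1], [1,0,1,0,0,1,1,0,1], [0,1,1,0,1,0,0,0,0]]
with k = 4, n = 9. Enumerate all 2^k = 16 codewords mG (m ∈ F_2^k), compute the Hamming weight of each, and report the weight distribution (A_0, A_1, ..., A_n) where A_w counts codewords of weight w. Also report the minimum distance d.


Weight distribution: A_0 = 1, A_1 = 1, A_2 = 1, A_3 = 3, A_4 = 3, A_5 = 3, A_6 = 3, A_7 = 1. Minimum distance d = 1.

Enumerate all 2^4 = 16 messages m ∈ F_2^4.
For each, compute codeword c = mG in F_2^9, then tally its weight.
  m = 0000 → c = 000000000, weight = 0.
  m = 1000 → c = 111111100, weight = 7.
  m = 0100 → c = 101011101, weight = 6.
  m = 1100 → c = 010100001, weight = 3.
  m = 0010 → c = 101001101, weight = 5.
  m = 1010 → c = 010110001, weight = 4.
  m = 0110 → c = 000010000, weight = 1.
  m = 1110 → c = 111101100, weight = 6.
  m = 0001 → c = 011010000, weight = 3.
  m = 1001 → c = 100101100, weight = 4.
  m = 0101 → c = 110001101, weight = 5.
  m = 1101 → c = 001110001, weight = 4.
  m = 0011 → c = 110011101, weight = 6.
  m = 1011 → c = 001100001, weight = 3.
  m = 0111 → c = 011000000, weight = 2.
  m = 1111 → c = 100111100, weight = 5.
Tally weights:
  weight 0: 1 codewords.
  weight 1: 1 codewords.
  weight 2: 1 codewords.
  weight 3: 3 codewords.
  weight 4: 3 codewords.
  weight 5: 3 codewords.
  weight 6: 3 codewords.
  weight 7: 1 codewords.
Minimum distance d = smallest w > 0 with A_w > 0 = 1.
Sanity: Σ A_w = 16 = 2^4 = 16 ✓.


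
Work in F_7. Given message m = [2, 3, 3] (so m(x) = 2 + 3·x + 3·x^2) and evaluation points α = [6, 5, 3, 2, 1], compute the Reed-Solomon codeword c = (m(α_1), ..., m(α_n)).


c = [2, 1, 3, 6, 1]

Message polynomial: m(x) = 2 + 3·x + 3·x^2 (mod 7).
For each evaluation point α_i, compute m(α_i) mod 7:
  α_1 = 6: Horner steps 3 → 0 → 2, so m(6) = 2.
  α_2 = 5: Horner steps 3 → 4 → 1, so m(5) = 1.
  α_3 = 3: Horner steps 3 → 5 → 3, so m(3) = 3.
  α_4 = 2: Horner steps 3 → 2 → 6, so m(2) = 6.
  α_5 = 1: Horner steps 3 → 6 → 1, so m(1) = 1.
Codeword c = [2, 1, 3, 6, 1] ∈ F_7^5.


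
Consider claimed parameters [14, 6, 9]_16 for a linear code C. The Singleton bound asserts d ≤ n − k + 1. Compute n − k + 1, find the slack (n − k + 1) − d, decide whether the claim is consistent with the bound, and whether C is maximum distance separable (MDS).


Singleton RHS = n − k + 1 = 9, slack = 0, bound satisfied, MDS.

Singleton bound: d ≤ n − k + 1.
Here n = 14, k = 6, so n − k + 1 = 9.
Given d = 9, check d ≤ 9: YES.
Slack = (n − k + 1) − d = 0.
The code is MDS (slack = 0).
Description: the claimed parameters are [14, 6, 9]_16; such a code would be MDS (meets Singleton bound).


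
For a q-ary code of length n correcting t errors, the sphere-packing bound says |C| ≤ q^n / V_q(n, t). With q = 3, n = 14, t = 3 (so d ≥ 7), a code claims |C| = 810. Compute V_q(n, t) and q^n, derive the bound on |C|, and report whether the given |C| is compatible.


V_q(n, t) = 3305, q^n = 4782969, Hamming bound = 1447, |C| = 810 ≤ bound (satisfied).

Step 1: Compute V_q(n, t) = Σ_{j=0}^3 C(n, j) (q−1)^j.
  j = 0: C(14,0)·(2)^0 = 1·1 = 1.
  j = 1: C(14,1)·(2)^1 = 14·2 = 28.
  j = 2: C(14,2)·(2)^2 = 91·4 = 364.
  j = 3: C(14,3)·(2)^3 = 364·8 = 2912.
  V_q(n, t) = 1 + 28 + 364 + 2912 = 3305.
Step 2: q^n = 3^14 = 4782969.
Step 3: Hamming bound ⌊q^n / V_q(n,t)⌋ = ⌊4782969/3305⌋ = 1447.
Step 4: Compare |C| = 810 to 1447: satisfied.
The claimed |C| lies below the Hamming bound.


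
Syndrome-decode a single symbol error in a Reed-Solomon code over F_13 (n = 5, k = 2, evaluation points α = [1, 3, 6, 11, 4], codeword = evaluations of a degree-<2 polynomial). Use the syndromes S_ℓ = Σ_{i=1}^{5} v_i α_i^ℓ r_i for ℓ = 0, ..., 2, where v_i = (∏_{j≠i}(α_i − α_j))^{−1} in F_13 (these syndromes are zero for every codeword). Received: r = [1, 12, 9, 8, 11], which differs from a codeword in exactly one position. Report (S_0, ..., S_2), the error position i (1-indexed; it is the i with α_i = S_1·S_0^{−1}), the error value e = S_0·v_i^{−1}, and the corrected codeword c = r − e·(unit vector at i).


S = (6, 1, 11), error at position 4, error magnitude e = 4, c = [1, 12, 9, 4, 11].

Step 1: column multipliers v_i = (∏_{j≠i}(α_i − α_j))^{−1} mod 13.
  i = 1 (α = 1): (1−3)(1−6)(1−11)(1−4) = (−2)·(−5)·(−10)·(−3) = 300 ≡ 1, so v_1 = 1^{−1} = 1 (mod 13).
  i = 2 (α = 3): (3−1)(3−6)(3−11)(3−4) = 2·(−3)·(−8)·(−1) = −48 ≡ 4, so v_2 = 4^{−1} = 10 (mod 13).
  i = 3 (α = 6): (6−1)(6−3)(6−11)(6−4) = 5·3·(−5)·2 = −150 ≡ 6, so v_3 = 6^{−1} = 11 (mod 13).
  i = 4 (α = 11): (11−1)(11−3)(11−6)(11−4) = 10·8·5·7 = 2800 ≡ 5, so v_4 = 5^{−1} = 8 (mod 13).
  i = 5 (α = 4): (4−1)(4−3)(4−6)(4−11) = 3·1·(−2)·(−7) = 42 ≡ 3, so v_5 = 3^{−1} = 9 (mod 13).
  v = [1, 10, 11, 8, 9].
Step 2: syndromes of r = [1, 12, 9, 8, 11] (all sums mod 13).
  S_0 = Σ v_i r_i = 1·1 + 10·12 + 11·9 + 8·8 + 9·11 = 383 ≡ 6.
  S_1 = Σ v_i α_i r_i = 1·1·1 + 10·3·12 + 11·6·9 + 8·11·8 + 9·4·11 = 2055 ≡ 1.
  α_i^2 mod 13 = [1, 9, 10, 4, 3].
  S_2 = Σ v_i α_i^2 r_i = 1·1·1 + 10·9·12 + 11·10·9 + 8·4·8 + 9·3·11 = 2624 ≡ 11.
  S = (6, 1, 11) ≠ 0, so r is not a codeword (an error is present).
Step 3: locate the error. For a single error e at position i, S_ℓ = v_i·e·α_i^ℓ, so α_err = S_1/S_0.
  S_0^{−1} = 6^{−1} = 11 (mod 13), so α_err = 1·11 = 11 ≡ 11 = α_4. Error position i = 4.
  Consistency check: S_2/S_1 = 11·1 = 11 ≡ 11 = α_err ✓ (single-error assumption holds).
Step 4: error magnitude e = S_0/v_4 = S_0·∏_{j≠4}(α_4 − α_j) = 6·5 = 30 ≡ 4 (mod 13).
Step 5: correct position 4: c_4 = r_4 − e = 8 − 4 ≡ 4 (mod 13). Hence c = [1, 12, 9, 4, 11].
  Check: interpolating c through the α_i gives m(x) = 2 + 12·x (degree < 2) with m(α_i) = c_i for every i, so c is indeed a codeword.
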